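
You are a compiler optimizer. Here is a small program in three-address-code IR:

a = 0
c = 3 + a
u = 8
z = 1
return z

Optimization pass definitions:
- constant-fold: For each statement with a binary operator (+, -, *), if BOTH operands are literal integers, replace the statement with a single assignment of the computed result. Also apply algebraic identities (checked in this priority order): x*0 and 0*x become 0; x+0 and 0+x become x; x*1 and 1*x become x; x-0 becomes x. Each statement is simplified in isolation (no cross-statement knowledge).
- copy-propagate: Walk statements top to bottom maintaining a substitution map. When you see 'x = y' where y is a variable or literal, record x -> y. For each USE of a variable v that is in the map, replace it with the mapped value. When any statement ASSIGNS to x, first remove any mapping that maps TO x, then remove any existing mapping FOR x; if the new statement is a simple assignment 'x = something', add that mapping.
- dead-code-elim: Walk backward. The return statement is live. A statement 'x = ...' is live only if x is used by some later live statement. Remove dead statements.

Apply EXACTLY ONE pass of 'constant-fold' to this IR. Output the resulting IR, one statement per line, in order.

Answer: a = 0
c = 3 + a
u = 8
z = 1
return z

Derivation:
Applying constant-fold statement-by-statement:
  [1] a = 0  (unchanged)
  [2] c = 3 + a  (unchanged)
  [3] u = 8  (unchanged)
  [4] z = 1  (unchanged)
  [5] return z  (unchanged)
Result (5 stmts):
  a = 0
  c = 3 + a
  u = 8
  z = 1
  return z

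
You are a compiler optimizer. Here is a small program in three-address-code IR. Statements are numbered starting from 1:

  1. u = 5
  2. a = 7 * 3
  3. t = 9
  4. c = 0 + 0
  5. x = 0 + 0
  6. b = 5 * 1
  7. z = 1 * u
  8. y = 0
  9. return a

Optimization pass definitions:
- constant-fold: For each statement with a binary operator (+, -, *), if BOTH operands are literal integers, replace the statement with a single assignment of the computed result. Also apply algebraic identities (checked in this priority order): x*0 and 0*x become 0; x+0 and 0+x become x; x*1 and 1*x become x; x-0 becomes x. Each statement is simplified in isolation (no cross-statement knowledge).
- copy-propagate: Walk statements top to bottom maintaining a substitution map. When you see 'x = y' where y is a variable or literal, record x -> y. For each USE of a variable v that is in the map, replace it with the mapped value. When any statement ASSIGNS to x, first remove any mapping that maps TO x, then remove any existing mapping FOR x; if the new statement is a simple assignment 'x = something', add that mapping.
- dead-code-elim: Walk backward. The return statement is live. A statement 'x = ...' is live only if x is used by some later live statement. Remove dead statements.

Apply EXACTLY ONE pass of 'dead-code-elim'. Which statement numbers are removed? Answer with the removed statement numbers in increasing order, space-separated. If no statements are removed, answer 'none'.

Backward liveness scan:
Stmt 1 'u = 5': DEAD (u not in live set [])
Stmt 2 'a = 7 * 3': KEEP (a is live); live-in = []
Stmt 3 't = 9': DEAD (t not in live set ['a'])
Stmt 4 'c = 0 + 0': DEAD (c not in live set ['a'])
Stmt 5 'x = 0 + 0': DEAD (x not in live set ['a'])
Stmt 6 'b = 5 * 1': DEAD (b not in live set ['a'])
Stmt 7 'z = 1 * u': DEAD (z not in live set ['a'])
Stmt 8 'y = 0': DEAD (y not in live set ['a'])
Stmt 9 'return a': KEEP (return); live-in = ['a']
Removed statement numbers: [1, 3, 4, 5, 6, 7, 8]
Surviving IR:
  a = 7 * 3
  return a

Answer: 1 3 4 5 6 7 8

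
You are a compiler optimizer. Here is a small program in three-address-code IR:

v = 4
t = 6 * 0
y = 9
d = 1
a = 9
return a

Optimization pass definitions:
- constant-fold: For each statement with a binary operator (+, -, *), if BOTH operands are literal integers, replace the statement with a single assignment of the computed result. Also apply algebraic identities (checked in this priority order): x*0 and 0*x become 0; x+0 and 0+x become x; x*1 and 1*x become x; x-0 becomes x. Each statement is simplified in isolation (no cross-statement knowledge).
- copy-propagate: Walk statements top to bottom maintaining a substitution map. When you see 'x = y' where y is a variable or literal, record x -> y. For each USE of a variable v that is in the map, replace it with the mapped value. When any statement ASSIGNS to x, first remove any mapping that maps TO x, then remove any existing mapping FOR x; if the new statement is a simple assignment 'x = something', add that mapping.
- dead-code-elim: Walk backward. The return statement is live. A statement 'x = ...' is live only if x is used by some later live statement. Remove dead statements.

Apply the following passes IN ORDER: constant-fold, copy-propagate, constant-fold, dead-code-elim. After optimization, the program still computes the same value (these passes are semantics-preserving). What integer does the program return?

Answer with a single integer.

Initial IR:
  v = 4
  t = 6 * 0
  y = 9
  d = 1
  a = 9
  return a
After constant-fold (6 stmts):
  v = 4
  t = 0
  y = 9
  d = 1
  a = 9
  return a
After copy-propagate (6 stmts):
  v = 4
  t = 0
  y = 9
  d = 1
  a = 9
  return 9
After constant-fold (6 stmts):
  v = 4
  t = 0
  y = 9
  d = 1
  a = 9
  return 9
After dead-code-elim (1 stmts):
  return 9
Evaluate:
  v = 4  =>  v = 4
  t = 6 * 0  =>  t = 0
  y = 9  =>  y = 9
  d = 1  =>  d = 1
  a = 9  =>  a = 9
  return a = 9

Answer: 9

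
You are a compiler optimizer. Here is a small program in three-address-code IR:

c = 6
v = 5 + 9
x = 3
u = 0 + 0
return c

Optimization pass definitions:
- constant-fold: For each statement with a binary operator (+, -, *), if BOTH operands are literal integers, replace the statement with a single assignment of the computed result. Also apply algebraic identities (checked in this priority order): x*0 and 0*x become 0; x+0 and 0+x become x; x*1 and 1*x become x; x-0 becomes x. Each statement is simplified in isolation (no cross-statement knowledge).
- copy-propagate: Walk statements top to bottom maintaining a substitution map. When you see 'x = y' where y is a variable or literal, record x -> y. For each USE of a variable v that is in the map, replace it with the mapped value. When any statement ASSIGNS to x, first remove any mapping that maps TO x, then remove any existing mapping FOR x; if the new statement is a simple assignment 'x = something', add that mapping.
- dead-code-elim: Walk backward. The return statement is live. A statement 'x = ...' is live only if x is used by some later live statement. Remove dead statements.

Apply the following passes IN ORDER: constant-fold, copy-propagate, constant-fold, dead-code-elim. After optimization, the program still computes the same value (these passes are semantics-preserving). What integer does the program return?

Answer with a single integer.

Answer: 6

Derivation:
Initial IR:
  c = 6
  v = 5 + 9
  x = 3
  u = 0 + 0
  return c
After constant-fold (5 stmts):
  c = 6
  v = 14
  x = 3
  u = 0
  return c
After copy-propagate (5 stmts):
  c = 6
  v = 14
  x = 3
  u = 0
  return 6
After constant-fold (5 stmts):
  c = 6
  v = 14
  x = 3
  u = 0
  return 6
After dead-code-elim (1 stmts):
  return 6
Evaluate:
  c = 6  =>  c = 6
  v = 5 + 9  =>  v = 14
  x = 3  =>  x = 3
  u = 0 + 0  =>  u = 0
  return c = 6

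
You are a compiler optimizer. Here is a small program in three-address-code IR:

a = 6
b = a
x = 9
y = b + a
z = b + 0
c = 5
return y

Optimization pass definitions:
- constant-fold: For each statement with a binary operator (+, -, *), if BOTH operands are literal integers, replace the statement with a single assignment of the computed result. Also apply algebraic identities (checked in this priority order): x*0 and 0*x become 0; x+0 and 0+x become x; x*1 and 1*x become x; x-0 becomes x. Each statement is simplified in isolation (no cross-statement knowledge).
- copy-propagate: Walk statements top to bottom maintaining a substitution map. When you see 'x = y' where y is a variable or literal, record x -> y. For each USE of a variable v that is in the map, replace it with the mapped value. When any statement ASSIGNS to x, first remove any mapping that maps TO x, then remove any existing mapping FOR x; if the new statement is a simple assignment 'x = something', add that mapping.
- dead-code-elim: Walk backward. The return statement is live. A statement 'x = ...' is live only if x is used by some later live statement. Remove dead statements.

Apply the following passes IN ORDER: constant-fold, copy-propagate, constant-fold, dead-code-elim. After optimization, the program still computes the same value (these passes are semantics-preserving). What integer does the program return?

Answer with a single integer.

Initial IR:
  a = 6
  b = a
  x = 9
  y = b + a
  z = b + 0
  c = 5
  return y
After constant-fold (7 stmts):
  a = 6
  b = a
  x = 9
  y = b + a
  z = b
  c = 5
  return y
After copy-propagate (7 stmts):
  a = 6
  b = 6
  x = 9
  y = 6 + 6
  z = 6
  c = 5
  return y
After constant-fold (7 stmts):
  a = 6
  b = 6
  x = 9
  y = 12
  z = 6
  c = 5
  return y
After dead-code-elim (2 stmts):
  y = 12
  return y
Evaluate:
  a = 6  =>  a = 6
  b = a  =>  b = 6
  x = 9  =>  x = 9
  y = b + a  =>  y = 12
  z = b + 0  =>  z = 6
  c = 5  =>  c = 5
  return y = 12

Answer: 12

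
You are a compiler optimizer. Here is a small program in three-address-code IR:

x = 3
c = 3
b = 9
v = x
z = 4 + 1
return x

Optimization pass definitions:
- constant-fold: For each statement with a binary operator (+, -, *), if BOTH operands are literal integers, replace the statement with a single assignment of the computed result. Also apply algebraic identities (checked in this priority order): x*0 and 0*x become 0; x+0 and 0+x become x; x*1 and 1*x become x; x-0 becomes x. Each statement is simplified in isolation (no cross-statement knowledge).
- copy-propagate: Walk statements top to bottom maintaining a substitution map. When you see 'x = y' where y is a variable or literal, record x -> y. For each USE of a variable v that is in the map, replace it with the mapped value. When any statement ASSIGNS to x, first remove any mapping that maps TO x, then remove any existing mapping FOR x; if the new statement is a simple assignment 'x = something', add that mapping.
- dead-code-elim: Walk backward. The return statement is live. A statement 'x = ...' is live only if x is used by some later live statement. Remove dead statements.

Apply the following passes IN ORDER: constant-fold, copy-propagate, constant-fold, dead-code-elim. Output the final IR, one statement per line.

Initial IR:
  x = 3
  c = 3
  b = 9
  v = x
  z = 4 + 1
  return x
After constant-fold (6 stmts):
  x = 3
  c = 3
  b = 9
  v = x
  z = 5
  return x
After copy-propagate (6 stmts):
  x = 3
  c = 3
  b = 9
  v = 3
  z = 5
  return 3
After constant-fold (6 stmts):
  x = 3
  c = 3
  b = 9
  v = 3
  z = 5
  return 3
After dead-code-elim (1 stmts):
  return 3

Answer: return 3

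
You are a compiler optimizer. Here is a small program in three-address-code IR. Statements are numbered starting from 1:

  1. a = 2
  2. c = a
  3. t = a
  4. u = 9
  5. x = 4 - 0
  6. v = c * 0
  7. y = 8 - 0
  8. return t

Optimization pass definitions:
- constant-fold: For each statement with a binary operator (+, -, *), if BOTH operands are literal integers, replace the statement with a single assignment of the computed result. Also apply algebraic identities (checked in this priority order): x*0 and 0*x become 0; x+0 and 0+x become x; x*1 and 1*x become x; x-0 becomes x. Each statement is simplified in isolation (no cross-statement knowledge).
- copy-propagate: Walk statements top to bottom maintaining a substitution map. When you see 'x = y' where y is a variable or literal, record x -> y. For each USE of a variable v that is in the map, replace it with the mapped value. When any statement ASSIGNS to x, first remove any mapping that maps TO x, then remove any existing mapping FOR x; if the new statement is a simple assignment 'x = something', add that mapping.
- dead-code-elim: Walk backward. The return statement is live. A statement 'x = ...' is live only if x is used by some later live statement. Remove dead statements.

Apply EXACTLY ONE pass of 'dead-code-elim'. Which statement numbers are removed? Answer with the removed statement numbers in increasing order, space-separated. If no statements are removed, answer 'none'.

Answer: 2 4 5 6 7

Derivation:
Backward liveness scan:
Stmt 1 'a = 2': KEEP (a is live); live-in = []
Stmt 2 'c = a': DEAD (c not in live set ['a'])
Stmt 3 't = a': KEEP (t is live); live-in = ['a']
Stmt 4 'u = 9': DEAD (u not in live set ['t'])
Stmt 5 'x = 4 - 0': DEAD (x not in live set ['t'])
Stmt 6 'v = c * 0': DEAD (v not in live set ['t'])
Stmt 7 'y = 8 - 0': DEAD (y not in live set ['t'])
Stmt 8 'return t': KEEP (return); live-in = ['t']
Removed statement numbers: [2, 4, 5, 6, 7]
Surviving IR:
  a = 2
  t = a
  return t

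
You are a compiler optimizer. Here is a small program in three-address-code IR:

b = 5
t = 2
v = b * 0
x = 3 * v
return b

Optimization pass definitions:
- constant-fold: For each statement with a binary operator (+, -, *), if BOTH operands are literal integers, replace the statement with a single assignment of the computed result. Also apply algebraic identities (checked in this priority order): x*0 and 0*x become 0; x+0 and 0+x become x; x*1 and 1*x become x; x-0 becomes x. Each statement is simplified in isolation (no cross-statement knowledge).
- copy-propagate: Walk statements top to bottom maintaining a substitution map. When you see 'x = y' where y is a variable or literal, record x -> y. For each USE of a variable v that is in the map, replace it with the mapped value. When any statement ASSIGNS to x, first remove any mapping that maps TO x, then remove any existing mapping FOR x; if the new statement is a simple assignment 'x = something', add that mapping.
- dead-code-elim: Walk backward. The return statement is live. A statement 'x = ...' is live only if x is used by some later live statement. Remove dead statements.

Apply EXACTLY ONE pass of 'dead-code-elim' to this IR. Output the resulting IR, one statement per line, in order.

Answer: b = 5
return b

Derivation:
Applying dead-code-elim statement-by-statement:
  [5] return b  -> KEEP (return); live=['b']
  [4] x = 3 * v  -> DEAD (x not live)
  [3] v = b * 0  -> DEAD (v not live)
  [2] t = 2  -> DEAD (t not live)
  [1] b = 5  -> KEEP; live=[]
Result (2 stmts):
  b = 5
  return b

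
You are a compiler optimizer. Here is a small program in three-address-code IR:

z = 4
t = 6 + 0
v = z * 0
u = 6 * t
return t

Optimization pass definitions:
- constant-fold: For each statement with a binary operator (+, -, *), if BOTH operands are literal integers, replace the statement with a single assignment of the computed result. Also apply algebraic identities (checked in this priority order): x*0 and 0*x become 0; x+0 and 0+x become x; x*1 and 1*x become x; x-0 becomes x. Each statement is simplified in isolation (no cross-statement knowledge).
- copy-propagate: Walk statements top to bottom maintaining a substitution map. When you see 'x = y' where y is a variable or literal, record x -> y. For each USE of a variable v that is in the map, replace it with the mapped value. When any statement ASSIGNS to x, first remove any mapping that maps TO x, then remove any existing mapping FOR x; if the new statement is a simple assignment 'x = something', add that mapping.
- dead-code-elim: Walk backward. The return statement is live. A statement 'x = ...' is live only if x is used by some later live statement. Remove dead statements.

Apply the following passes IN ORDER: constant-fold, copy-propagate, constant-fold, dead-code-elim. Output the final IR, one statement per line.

Answer: return 6

Derivation:
Initial IR:
  z = 4
  t = 6 + 0
  v = z * 0
  u = 6 * t
  return t
After constant-fold (5 stmts):
  z = 4
  t = 6
  v = 0
  u = 6 * t
  return t
After copy-propagate (5 stmts):
  z = 4
  t = 6
  v = 0
  u = 6 * 6
  return 6
After constant-fold (5 stmts):
  z = 4
  t = 6
  v = 0
  u = 36
  return 6
After dead-code-elim (1 stmts):
  return 6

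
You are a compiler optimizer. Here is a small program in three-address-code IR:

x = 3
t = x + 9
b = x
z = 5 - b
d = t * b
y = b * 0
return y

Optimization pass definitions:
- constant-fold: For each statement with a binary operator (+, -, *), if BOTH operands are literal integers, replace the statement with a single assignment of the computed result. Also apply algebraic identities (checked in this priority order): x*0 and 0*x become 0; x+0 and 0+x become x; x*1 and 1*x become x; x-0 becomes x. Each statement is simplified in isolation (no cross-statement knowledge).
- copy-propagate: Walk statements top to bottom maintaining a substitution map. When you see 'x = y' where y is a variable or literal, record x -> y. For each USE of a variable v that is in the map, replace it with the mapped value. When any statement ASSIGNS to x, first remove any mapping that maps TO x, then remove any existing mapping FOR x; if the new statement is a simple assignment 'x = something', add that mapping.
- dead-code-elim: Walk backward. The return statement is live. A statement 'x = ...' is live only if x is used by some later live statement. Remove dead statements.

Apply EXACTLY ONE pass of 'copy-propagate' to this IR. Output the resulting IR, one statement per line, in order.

Answer: x = 3
t = 3 + 9
b = 3
z = 5 - 3
d = t * 3
y = 3 * 0
return y

Derivation:
Applying copy-propagate statement-by-statement:
  [1] x = 3  (unchanged)
  [2] t = x + 9  -> t = 3 + 9
  [3] b = x  -> b = 3
  [4] z = 5 - b  -> z = 5 - 3
  [5] d = t * b  -> d = t * 3
  [6] y = b * 0  -> y = 3 * 0
  [7] return y  (unchanged)
Result (7 stmts):
  x = 3
  t = 3 + 9
  b = 3
  z = 5 - 3
  d = t * 3
  y = 3 * 0
  return y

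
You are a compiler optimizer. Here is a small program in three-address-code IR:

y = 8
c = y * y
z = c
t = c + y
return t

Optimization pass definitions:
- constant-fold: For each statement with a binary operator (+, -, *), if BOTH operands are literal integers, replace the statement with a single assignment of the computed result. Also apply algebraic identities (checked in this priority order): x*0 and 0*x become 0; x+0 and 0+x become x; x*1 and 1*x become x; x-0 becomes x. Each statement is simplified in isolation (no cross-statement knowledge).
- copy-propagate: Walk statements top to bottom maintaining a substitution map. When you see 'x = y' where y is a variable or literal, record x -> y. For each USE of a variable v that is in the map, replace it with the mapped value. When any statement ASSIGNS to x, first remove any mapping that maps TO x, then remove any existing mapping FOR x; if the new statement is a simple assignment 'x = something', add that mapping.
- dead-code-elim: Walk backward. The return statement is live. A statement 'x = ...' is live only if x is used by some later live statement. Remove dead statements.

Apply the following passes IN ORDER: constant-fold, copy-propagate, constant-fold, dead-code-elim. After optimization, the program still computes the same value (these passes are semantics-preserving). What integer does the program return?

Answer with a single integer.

Answer: 72

Derivation:
Initial IR:
  y = 8
  c = y * y
  z = c
  t = c + y
  return t
After constant-fold (5 stmts):
  y = 8
  c = y * y
  z = c
  t = c + y
  return t
After copy-propagate (5 stmts):
  y = 8
  c = 8 * 8
  z = c
  t = c + 8
  return t
After constant-fold (5 stmts):
  y = 8
  c = 64
  z = c
  t = c + 8
  return t
After dead-code-elim (3 stmts):
  c = 64
  t = c + 8
  return t
Evaluate:
  y = 8  =>  y = 8
  c = y * y  =>  c = 64
  z = c  =>  z = 64
  t = c + y  =>  t = 72
  return t = 72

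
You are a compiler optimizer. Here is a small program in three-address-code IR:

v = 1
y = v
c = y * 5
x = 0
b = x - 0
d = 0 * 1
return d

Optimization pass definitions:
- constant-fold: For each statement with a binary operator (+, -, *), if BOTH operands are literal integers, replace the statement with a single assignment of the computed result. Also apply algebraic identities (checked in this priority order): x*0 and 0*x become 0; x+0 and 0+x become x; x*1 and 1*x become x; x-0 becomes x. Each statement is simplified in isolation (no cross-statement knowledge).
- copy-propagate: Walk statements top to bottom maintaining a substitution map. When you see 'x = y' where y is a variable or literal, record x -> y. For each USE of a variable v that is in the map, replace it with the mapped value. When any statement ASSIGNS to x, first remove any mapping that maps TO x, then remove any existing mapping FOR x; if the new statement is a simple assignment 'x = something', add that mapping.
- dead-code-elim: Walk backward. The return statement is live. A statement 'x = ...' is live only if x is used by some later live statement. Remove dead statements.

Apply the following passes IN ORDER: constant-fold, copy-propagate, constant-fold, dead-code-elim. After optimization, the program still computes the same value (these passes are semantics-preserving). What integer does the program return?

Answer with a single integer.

Initial IR:
  v = 1
  y = v
  c = y * 5
  x = 0
  b = x - 0
  d = 0 * 1
  return d
After constant-fold (7 stmts):
  v = 1
  y = v
  c = y * 5
  x = 0
  b = x
  d = 0
  return d
After copy-propagate (7 stmts):
  v = 1
  y = 1
  c = 1 * 5
  x = 0
  b = 0
  d = 0
  return 0
After constant-fold (7 stmts):
  v = 1
  y = 1
  c = 5
  x = 0
  b = 0
  d = 0
  return 0
After dead-code-elim (1 stmts):
  return 0
Evaluate:
  v = 1  =>  v = 1
  y = v  =>  y = 1
  c = y * 5  =>  c = 5
  x = 0  =>  x = 0
  b = x - 0  =>  b = 0
  d = 0 * 1  =>  d = 0
  return d = 0

Answer: 0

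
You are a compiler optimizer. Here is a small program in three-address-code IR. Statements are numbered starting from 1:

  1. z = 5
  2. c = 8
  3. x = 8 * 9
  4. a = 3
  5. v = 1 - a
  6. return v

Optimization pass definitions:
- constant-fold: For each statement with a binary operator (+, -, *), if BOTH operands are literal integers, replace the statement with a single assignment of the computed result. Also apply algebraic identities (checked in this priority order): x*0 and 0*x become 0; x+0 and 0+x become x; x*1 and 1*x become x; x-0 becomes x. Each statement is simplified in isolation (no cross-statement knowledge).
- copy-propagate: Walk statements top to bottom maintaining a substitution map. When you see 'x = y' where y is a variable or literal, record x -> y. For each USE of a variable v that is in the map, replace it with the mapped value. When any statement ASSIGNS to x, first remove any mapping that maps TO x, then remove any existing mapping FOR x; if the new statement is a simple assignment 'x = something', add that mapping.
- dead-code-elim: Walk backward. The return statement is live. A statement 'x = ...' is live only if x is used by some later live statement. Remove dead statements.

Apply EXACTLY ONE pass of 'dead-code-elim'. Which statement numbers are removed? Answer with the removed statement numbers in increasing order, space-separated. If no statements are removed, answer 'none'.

Backward liveness scan:
Stmt 1 'z = 5': DEAD (z not in live set [])
Stmt 2 'c = 8': DEAD (c not in live set [])
Stmt 3 'x = 8 * 9': DEAD (x not in live set [])
Stmt 4 'a = 3': KEEP (a is live); live-in = []
Stmt 5 'v = 1 - a': KEEP (v is live); live-in = ['a']
Stmt 6 'return v': KEEP (return); live-in = ['v']
Removed statement numbers: [1, 2, 3]
Surviving IR:
  a = 3
  v = 1 - a
  return v

Answer: 1 2 3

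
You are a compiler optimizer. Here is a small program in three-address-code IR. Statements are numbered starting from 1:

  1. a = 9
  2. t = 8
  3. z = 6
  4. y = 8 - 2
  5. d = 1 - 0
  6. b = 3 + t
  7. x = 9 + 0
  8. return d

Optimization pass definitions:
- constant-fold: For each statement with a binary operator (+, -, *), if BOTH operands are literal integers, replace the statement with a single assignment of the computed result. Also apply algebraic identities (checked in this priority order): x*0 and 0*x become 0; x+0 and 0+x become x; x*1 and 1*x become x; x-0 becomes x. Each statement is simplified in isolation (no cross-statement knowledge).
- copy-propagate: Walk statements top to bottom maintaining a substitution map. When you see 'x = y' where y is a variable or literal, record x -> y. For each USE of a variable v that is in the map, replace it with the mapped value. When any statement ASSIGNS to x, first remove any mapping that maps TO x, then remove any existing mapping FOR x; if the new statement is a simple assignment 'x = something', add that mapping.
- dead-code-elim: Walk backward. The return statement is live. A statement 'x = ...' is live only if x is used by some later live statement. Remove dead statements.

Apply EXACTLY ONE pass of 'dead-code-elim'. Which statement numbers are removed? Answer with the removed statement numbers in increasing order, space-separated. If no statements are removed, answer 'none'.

Backward liveness scan:
Stmt 1 'a = 9': DEAD (a not in live set [])
Stmt 2 't = 8': DEAD (t not in live set [])
Stmt 3 'z = 6': DEAD (z not in live set [])
Stmt 4 'y = 8 - 2': DEAD (y not in live set [])
Stmt 5 'd = 1 - 0': KEEP (d is live); live-in = []
Stmt 6 'b = 3 + t': DEAD (b not in live set ['d'])
Stmt 7 'x = 9 + 0': DEAD (x not in live set ['d'])
Stmt 8 'return d': KEEP (return); live-in = ['d']
Removed statement numbers: [1, 2, 3, 4, 6, 7]
Surviving IR:
  d = 1 - 0
  return d

Answer: 1 2 3 4 6 7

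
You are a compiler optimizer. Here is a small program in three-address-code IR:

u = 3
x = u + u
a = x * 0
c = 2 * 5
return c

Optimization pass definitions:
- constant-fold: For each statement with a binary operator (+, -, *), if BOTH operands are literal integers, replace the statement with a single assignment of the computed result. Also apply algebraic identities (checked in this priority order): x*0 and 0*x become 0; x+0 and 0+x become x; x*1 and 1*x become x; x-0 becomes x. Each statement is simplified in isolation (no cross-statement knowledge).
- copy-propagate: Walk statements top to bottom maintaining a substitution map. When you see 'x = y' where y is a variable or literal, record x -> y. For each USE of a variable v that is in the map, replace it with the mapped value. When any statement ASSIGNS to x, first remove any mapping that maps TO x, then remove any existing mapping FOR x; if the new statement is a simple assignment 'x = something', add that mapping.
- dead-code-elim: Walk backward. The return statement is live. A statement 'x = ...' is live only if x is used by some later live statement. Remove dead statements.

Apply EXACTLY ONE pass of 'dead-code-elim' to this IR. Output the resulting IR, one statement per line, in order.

Answer: c = 2 * 5
return c

Derivation:
Applying dead-code-elim statement-by-statement:
  [5] return c  -> KEEP (return); live=['c']
  [4] c = 2 * 5  -> KEEP; live=[]
  [3] a = x * 0  -> DEAD (a not live)
  [2] x = u + u  -> DEAD (x not live)
  [1] u = 3  -> DEAD (u not live)
Result (2 stmts):
  c = 2 * 5
  return c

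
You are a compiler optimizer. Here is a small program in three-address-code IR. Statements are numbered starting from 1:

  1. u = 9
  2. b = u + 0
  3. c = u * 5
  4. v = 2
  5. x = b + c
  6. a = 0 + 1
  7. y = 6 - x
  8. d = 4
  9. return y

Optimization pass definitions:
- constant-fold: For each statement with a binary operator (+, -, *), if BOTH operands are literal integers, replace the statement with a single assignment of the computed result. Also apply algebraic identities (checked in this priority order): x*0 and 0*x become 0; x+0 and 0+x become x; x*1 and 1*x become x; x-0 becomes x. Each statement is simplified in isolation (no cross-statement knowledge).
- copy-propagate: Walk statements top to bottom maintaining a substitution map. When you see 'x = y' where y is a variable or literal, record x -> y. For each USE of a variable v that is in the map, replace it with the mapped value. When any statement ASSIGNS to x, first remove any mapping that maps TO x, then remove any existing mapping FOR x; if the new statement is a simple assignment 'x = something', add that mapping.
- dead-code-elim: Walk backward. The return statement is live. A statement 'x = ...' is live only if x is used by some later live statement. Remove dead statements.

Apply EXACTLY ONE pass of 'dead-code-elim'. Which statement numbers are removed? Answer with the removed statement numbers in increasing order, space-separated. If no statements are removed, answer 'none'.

Answer: 4 6 8

Derivation:
Backward liveness scan:
Stmt 1 'u = 9': KEEP (u is live); live-in = []
Stmt 2 'b = u + 0': KEEP (b is live); live-in = ['u']
Stmt 3 'c = u * 5': KEEP (c is live); live-in = ['b', 'u']
Stmt 4 'v = 2': DEAD (v not in live set ['b', 'c'])
Stmt 5 'x = b + c': KEEP (x is live); live-in = ['b', 'c']
Stmt 6 'a = 0 + 1': DEAD (a not in live set ['x'])
Stmt 7 'y = 6 - x': KEEP (y is live); live-in = ['x']
Stmt 8 'd = 4': DEAD (d not in live set ['y'])
Stmt 9 'return y': KEEP (return); live-in = ['y']
Removed statement numbers: [4, 6, 8]
Surviving IR:
  u = 9
  b = u + 0
  c = u * 5
  x = b + c
  y = 6 - x
  return y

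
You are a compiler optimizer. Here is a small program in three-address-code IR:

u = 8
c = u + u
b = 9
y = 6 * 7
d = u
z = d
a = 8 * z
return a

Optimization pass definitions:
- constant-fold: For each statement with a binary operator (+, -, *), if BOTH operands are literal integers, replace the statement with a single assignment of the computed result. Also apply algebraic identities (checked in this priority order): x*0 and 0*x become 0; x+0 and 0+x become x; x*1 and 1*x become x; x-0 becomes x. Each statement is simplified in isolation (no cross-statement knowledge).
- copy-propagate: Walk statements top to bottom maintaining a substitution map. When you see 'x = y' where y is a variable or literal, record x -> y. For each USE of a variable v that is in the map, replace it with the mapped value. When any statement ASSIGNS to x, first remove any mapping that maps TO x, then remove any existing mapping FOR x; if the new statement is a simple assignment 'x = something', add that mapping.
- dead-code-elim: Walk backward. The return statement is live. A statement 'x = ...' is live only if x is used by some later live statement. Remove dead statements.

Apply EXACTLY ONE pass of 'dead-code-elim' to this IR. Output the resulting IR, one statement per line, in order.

Applying dead-code-elim statement-by-statement:
  [8] return a  -> KEEP (return); live=['a']
  [7] a = 8 * z  -> KEEP; live=['z']
  [6] z = d  -> KEEP; live=['d']
  [5] d = u  -> KEEP; live=['u']
  [4] y = 6 * 7  -> DEAD (y not live)
  [3] b = 9  -> DEAD (b not live)
  [2] c = u + u  -> DEAD (c not live)
  [1] u = 8  -> KEEP; live=[]
Result (5 stmts):
  u = 8
  d = u
  z = d
  a = 8 * z
  return a

Answer: u = 8
d = u
z = d
a = 8 * z
return a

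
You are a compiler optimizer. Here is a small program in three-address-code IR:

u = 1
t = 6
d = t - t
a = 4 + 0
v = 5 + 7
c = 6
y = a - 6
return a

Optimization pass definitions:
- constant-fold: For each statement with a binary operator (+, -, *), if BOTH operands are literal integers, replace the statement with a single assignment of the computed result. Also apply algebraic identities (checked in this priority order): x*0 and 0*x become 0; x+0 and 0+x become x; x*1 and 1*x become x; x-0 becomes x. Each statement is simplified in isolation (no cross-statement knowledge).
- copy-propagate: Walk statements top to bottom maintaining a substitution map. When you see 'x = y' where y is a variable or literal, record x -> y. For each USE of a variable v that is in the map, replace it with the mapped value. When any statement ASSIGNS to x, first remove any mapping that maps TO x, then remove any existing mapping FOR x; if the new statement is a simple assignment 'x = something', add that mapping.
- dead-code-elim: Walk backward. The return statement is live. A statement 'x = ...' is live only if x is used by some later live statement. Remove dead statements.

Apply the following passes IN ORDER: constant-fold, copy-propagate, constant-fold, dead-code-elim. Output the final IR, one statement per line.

Initial IR:
  u = 1
  t = 6
  d = t - t
  a = 4 + 0
  v = 5 + 7
  c = 6
  y = a - 6
  return a
After constant-fold (8 stmts):
  u = 1
  t = 6
  d = t - t
  a = 4
  v = 12
  c = 6
  y = a - 6
  return a
After copy-propagate (8 stmts):
  u = 1
  t = 6
  d = 6 - 6
  a = 4
  v = 12
  c = 6
  y = 4 - 6
  return 4
After constant-fold (8 stmts):
  u = 1
  t = 6
  d = 0
  a = 4
  v = 12
  c = 6
  y = -2
  return 4
After dead-code-elim (1 stmts):
  return 4

Answer: return 4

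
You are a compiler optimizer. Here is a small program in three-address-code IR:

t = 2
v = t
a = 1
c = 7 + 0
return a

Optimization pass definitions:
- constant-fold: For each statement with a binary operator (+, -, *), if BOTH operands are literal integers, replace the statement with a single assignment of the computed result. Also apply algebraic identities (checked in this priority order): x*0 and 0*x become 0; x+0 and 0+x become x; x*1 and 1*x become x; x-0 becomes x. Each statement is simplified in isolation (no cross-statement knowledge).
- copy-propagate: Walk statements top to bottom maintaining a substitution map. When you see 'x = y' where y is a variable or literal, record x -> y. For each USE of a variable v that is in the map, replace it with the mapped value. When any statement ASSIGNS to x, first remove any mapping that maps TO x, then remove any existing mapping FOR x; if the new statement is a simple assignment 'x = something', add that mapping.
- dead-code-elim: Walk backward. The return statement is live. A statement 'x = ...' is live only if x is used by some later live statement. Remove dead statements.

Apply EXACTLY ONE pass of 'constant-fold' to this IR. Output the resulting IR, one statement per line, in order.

Answer: t = 2
v = t
a = 1
c = 7
return a

Derivation:
Applying constant-fold statement-by-statement:
  [1] t = 2  (unchanged)
  [2] v = t  (unchanged)
  [3] a = 1  (unchanged)
  [4] c = 7 + 0  -> c = 7
  [5] return a  (unchanged)
Result (5 stmts):
  t = 2
  v = t
  a = 1
  c = 7
  return a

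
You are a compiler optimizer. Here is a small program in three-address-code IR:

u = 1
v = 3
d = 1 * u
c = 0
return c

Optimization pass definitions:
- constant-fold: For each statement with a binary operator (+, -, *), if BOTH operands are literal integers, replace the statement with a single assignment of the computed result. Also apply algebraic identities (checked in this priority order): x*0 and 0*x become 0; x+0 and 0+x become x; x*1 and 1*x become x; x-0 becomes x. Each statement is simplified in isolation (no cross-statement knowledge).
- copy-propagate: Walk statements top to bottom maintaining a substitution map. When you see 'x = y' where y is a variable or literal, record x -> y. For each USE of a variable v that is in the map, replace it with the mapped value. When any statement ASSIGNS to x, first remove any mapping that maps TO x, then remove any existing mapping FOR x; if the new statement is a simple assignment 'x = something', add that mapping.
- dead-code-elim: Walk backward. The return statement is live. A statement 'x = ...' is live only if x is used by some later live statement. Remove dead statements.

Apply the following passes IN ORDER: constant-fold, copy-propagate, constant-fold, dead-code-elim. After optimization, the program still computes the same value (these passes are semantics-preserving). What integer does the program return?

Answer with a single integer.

Initial IR:
  u = 1
  v = 3
  d = 1 * u
  c = 0
  return c
After constant-fold (5 stmts):
  u = 1
  v = 3
  d = u
  c = 0
  return c
After copy-propagate (5 stmts):
  u = 1
  v = 3
  d = 1
  c = 0
  return 0
After constant-fold (5 stmts):
  u = 1
  v = 3
  d = 1
  c = 0
  return 0
After dead-code-elim (1 stmts):
  return 0
Evaluate:
  u = 1  =>  u = 1
  v = 3  =>  v = 3
  d = 1 * u  =>  d = 1
  c = 0  =>  c = 0
  return c = 0

Answer: 0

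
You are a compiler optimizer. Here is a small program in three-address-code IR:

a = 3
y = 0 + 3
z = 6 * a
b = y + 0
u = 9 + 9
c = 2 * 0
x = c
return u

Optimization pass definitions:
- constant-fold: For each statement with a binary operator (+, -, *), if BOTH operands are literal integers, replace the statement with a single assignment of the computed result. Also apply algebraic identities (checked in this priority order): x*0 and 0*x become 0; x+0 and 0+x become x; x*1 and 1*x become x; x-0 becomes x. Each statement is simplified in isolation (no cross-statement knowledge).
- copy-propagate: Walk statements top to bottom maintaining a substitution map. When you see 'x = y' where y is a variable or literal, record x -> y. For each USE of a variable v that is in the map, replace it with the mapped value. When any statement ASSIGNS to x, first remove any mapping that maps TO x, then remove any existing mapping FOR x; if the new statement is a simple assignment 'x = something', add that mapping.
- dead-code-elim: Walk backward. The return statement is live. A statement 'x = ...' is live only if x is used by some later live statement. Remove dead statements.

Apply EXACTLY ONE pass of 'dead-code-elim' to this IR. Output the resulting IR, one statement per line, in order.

Applying dead-code-elim statement-by-statement:
  [8] return u  -> KEEP (return); live=['u']
  [7] x = c  -> DEAD (x not live)
  [6] c = 2 * 0  -> DEAD (c not live)
  [5] u = 9 + 9  -> KEEP; live=[]
  [4] b = y + 0  -> DEAD (b not live)
  [3] z = 6 * a  -> DEAD (z not live)
  [2] y = 0 + 3  -> DEAD (y not live)
  [1] a = 3  -> DEAD (a not live)
Result (2 stmts):
  u = 9 + 9
  return u

Answer: u = 9 + 9
return u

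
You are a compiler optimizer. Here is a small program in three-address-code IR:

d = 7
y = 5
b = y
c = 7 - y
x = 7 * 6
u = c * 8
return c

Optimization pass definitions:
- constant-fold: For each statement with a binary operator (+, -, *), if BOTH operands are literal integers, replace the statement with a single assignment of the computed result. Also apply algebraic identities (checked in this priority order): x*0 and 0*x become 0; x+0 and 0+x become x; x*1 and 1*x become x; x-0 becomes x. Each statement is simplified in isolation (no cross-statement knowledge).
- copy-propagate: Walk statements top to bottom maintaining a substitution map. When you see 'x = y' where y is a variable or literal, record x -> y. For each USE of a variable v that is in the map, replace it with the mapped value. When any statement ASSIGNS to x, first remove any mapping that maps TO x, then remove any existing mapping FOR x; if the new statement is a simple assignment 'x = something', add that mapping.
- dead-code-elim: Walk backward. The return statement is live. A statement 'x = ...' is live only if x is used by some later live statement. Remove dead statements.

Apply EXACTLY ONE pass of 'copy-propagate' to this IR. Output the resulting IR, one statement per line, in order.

Answer: d = 7
y = 5
b = 5
c = 7 - 5
x = 7 * 6
u = c * 8
return c

Derivation:
Applying copy-propagate statement-by-statement:
  [1] d = 7  (unchanged)
  [2] y = 5  (unchanged)
  [3] b = y  -> b = 5
  [4] c = 7 - y  -> c = 7 - 5
  [5] x = 7 * 6  (unchanged)
  [6] u = c * 8  (unchanged)
  [7] return c  (unchanged)
Result (7 stmts):
  d = 7
  y = 5
  b = 5
  c = 7 - 5
  x = 7 * 6
  u = c * 8
  return c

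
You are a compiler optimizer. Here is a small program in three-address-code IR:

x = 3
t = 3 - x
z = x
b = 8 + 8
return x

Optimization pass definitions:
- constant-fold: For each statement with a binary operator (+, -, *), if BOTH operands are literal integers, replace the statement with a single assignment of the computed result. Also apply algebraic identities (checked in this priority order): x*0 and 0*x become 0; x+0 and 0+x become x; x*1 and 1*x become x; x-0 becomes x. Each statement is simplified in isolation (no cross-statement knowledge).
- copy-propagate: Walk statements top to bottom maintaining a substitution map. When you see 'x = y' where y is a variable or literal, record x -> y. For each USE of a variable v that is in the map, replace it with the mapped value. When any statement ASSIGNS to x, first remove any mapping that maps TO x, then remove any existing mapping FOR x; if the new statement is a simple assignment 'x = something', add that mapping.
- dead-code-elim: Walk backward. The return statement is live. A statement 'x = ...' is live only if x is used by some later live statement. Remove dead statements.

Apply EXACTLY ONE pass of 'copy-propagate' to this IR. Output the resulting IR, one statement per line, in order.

Applying copy-propagate statement-by-statement:
  [1] x = 3  (unchanged)
  [2] t = 3 - x  -> t = 3 - 3
  [3] z = x  -> z = 3
  [4] b = 8 + 8  (unchanged)
  [5] return x  -> return 3
Result (5 stmts):
  x = 3
  t = 3 - 3
  z = 3
  b = 8 + 8
  return 3

Answer: x = 3
t = 3 - 3
z = 3
b = 8 + 8
return 3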